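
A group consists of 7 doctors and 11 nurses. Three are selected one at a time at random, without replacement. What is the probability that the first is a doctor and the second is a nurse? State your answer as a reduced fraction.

77/306

Multiply the conditional probabilities at each draw: 7/18 · 11/17 = 77/306.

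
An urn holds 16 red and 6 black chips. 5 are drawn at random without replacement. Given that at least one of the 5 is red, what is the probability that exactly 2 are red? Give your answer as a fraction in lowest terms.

100/1097

Work in counts. Selections with at least one red: C(22,5) − C(6,5) = 26334 − 6 = 26328.
Of those, selections where exactly 2 are red: C(16,2)·C(6,3) = 120·20 = 2400.
Conditional probability = 2400/26328 = 100/1097.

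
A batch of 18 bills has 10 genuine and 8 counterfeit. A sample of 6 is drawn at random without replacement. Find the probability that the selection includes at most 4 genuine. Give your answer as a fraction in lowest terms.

389/442

Total selections: C(18,6) = 18564.
Favorable selections (at most 4 genuine): C(10,0)·C(8,6) + C(10,1)·C(8,5) + C(10,2)·C(8,4) + C(10,3)·C(8,3) + C(10,4)·C(8,2) = 28 + 560 + 3150 + 6720 + 5880 = 16338.
Probability = 16338/18564 = 389/442.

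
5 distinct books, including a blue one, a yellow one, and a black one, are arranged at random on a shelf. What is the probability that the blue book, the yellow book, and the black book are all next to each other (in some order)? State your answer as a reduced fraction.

3/10

There are 5! = 120 arrangements.
Treat the three as one block: 3! placements × 3! orders within the block = 6·6 = 36.
Probability = 36/120 = 3/10.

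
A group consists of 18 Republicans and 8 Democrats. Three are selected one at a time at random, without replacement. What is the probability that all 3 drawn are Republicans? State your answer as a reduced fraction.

Multiply the conditional probabilities at each draw: 18/26 · 17/25 · 16/24 = 4896/15600 = 102/325.

102/325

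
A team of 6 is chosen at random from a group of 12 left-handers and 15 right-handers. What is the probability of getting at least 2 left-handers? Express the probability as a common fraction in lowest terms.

1783/2070

Total selections: C(27,6) = 296010.
Count the complement (fewer than 2 left-handers): C(12,0)·C(15,6) + C(12,1)·C(15,5) = 5005 + 36036 = 41041.
Probability = 1 − 41041/296010 = 254969/296010 = 1783/2070.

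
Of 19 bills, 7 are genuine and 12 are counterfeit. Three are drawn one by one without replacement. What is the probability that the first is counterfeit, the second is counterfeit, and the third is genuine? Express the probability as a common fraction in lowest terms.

Multiply the conditional probabilities at each draw: 12/19 · 11/18 · 7/17 = 924/5814 = 154/969.

154/969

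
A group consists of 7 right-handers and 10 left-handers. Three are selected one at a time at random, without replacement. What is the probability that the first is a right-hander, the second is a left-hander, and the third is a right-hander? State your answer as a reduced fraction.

7/68

Multiply the conditional probabilities at each draw: 7/17 · 10/16 · 6/15 = 420/4080 = 7/68.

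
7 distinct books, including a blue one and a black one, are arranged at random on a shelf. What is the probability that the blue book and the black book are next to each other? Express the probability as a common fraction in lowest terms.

There are 7! = 5040 arrangements.
Treat the blue book and the black book as a block: 6! arrangements of the blocks × 2 orders within the block = 2·720 = 1440.
Probability = 1440/5040 = 2/7.

2/7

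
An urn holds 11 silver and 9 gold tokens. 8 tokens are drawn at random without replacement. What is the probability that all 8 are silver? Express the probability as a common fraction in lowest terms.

11/8398

There are C(20,8) = 125970 possible selections.
Selections with all silver: C(11,8) = 165.
Probability = 165/125970 = 11/8398.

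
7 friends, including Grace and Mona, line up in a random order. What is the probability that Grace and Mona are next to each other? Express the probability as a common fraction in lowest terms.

There are 7! = 5040 arrangements.
Treat Grace and Mona as a block: 6! arrangements of the blocks × 2 orders within the block = 2·720 = 1440.
Probability = 1440/5040 = 2/7.

2/7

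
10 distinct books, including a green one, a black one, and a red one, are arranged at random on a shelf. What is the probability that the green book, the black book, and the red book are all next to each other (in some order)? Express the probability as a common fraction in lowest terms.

1/15

There are 10! = 3628800 arrangements.
Treat the three as one block: 8! placements × 3! orders within the block = 40320·6 = 241920.
Probability = 241920/3628800 = 1/15.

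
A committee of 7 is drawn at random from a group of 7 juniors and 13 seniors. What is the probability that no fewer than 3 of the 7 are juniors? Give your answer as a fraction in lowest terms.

129/272

There are C(20,7) = 77520 ways to choose the 7.
Count the complement (fewer than 3 juniors): C(7,0)·C(13,7) + C(7,1)·C(13,6) + C(7,2)·C(13,5) = 1716 + 12012 + 27027 = 40755.
Probability = 1 − 40755/77520 = 36765/77520 = 129/272.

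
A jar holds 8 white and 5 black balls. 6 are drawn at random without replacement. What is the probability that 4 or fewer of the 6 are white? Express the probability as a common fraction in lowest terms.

There are C(13,6) = 1716 ways to choose the 6.
Favorable selections (4 or fewer white): C(8,1)·C(5,5) + C(8,2)·C(5,4) + C(8,3)·C(5,3) + C(8,4)·C(5,2) = 8 + 140 + 560 + 700 = 1408.
Probability = 1408/1716 = 32/39.

32/39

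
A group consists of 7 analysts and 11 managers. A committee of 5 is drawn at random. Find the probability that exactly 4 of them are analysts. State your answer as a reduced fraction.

55/1224

The sample space is all 5-subsets of the 18: C(18,5) = 8568.
Selections with exactly 4 analysts: choose 4 of the 7 analysts and 1 of the 11 managers, C(7,4)·C(11,1) = 35·11 = 385.
Probability = 385/8568 = 55/1224.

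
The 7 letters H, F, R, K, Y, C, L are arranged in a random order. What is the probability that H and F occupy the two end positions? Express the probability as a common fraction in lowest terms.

1/21

There are 7! = 5040 arrangements.
Place H and F at the ends in 2 ways, arrange the remaining 5 in 5! = 120 ways: 2·120 = 240.
Probability = 240/5040 = 1/21.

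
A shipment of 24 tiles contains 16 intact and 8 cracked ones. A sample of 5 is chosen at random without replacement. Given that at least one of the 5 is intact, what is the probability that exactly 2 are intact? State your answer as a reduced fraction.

60/379

Work in counts. Selections with at least one intact: C(24,5) − C(8,5) = 42504 − 56 = 42448.
Of those, selections where exactly 2 are intact: C(16,2)·C(8,3) = 120·56 = 6720.
Conditional probability = 6720/42448 = 60/379.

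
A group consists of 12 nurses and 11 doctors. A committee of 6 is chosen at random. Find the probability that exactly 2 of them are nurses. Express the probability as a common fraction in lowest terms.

660/3059

The sample space is all 6-subsets of the 23: C(23,6) = 100947.
Selections with exactly 2 nurses: choose 2 of the 12 nurses and 4 of the 11 doctors, C(12,2)·C(11,4) = 66·330 = 21780.
Probability = 21780/100947 = 660/3059.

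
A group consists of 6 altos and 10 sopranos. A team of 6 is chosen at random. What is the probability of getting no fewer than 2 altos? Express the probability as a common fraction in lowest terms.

449/572

There are C(16,6) = 8008 ways to choose the 6.
Count the complement (fewer than 2 altos): C(6,0)·C(10,6) + C(6,1)·C(10,5) = 210 + 1512 = 1722.
Probability = 1 − 1722/8008 = 6286/8008 = 449/572.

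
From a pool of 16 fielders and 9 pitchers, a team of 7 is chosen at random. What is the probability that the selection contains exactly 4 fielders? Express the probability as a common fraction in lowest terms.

There are C(25,7) = 480700 ways to choose 7 from 25.
Selections with exactly 4 fielders: choose 4 of the 16 fielders and 3 of the 9 pitchers, C(16,4)·C(9,3) = 1820·84 = 152880.
Probability = 152880/480700 = 7644/24035.

7644/24035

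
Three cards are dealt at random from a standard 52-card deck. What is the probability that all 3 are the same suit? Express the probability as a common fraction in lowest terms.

There are C(52,3) = 22100 possible 3-card hands.
Hands of one suit: 4 suits × C(13,3) = 4·286 = 1144.
Probability = 1144/22100 = 22/425.

22/425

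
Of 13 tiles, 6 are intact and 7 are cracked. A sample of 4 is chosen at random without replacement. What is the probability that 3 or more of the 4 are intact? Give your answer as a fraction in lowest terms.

Total selections: C(13,4) = 715.
Favorable selections (3 or more intact): C(6,3)·C(7,1) + C(6,4)·C(7,0) = 140 + 15 = 155.
Probability = 155/715 = 31/143.

31/143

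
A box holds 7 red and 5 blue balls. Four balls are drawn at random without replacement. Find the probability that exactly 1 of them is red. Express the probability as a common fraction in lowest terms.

The sample space is all 4-subsets of the 12: C(12,4) = 495.
Selections with exactly 1 red: choose 1 of the 7 red and 3 of the 5 blue, C(7,1)·C(5,3) = 7·10 = 70.
Probability = 70/495 = 14/99.

14/99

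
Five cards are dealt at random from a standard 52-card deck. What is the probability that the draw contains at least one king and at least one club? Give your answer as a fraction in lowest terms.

There are C(52,5) = 2598960 possible draws.
By inclusion-exclusion on the complements, draws missing all kings or all clubs: C(48,5) + C(39,5) − C(36,5) = 1712304 + 575757 − 376992 = 1911069.
So draws with at least one of each: 2598960 − 1911069 = 687891, probability 687891/2598960 = 229297/866320.

229297/866320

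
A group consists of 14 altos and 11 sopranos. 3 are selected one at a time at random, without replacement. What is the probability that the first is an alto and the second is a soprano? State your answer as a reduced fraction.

77/300

Multiply the conditional probabilities at each draw: 14/25 · 11/24 = 154/600 = 77/300.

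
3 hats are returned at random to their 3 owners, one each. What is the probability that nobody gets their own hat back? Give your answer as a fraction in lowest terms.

There are 3! = 6 assignments.
By inclusion-exclusion, assignments with no fixed points: C(3,0)·3! − C(3,1)·2! + C(3,2)·1! − C(3,3)·0! = 2.
Probability = 2/6 = 1/3.

1/3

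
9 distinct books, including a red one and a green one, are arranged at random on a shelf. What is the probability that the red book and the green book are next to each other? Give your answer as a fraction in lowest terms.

There are 9! = 362880 arrangements.
Treat the red book and the green book as a block: 8! arrangements of the blocks × 2 orders within the block = 2·40320 = 80640.
Probability = 80640/362880 = 2/9.

2/9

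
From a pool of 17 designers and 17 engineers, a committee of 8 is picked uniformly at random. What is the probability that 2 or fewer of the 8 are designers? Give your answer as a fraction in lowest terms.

Total selections: C(34,8) = 18156204.
Favorable selections (2 or fewer designers): C(17,0)·C(17,8) + C(17,1)·C(17,7) + C(17,2)·C(17,6) = 24310 + 330616 + 1683136 = 2038062.
Probability = 2038062/18156204 = 689/6138.

689/6138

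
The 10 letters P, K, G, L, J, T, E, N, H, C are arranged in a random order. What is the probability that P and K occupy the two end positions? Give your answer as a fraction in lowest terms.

There are 10! = 3628800 arrangements.
Place P and K at the ends in 2 ways, arrange the remaining 8 in 8! = 40320 ways: 2·40320 = 80640.
Probability = 80640/3628800 = 1/45.

1/45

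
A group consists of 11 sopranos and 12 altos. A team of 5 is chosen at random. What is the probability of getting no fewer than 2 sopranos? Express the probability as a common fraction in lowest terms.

Total selections: C(23,5) = 33649.
Count the complement (fewer than 2 sopranos): C(11,0)·C(12,5) + C(11,1)·C(12,4) = 792 + 5445 = 6237.
Probability = 1 − 6237/33649 = 27412/33649 = 356/437.

356/437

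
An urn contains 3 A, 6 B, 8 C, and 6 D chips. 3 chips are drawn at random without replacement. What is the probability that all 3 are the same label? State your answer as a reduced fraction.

97/1771

There are C(23,3) = 1771 ways to draw 3 chips.
All same label: C(3,3) + C(6,3) + C(8,3) + C(6,3) = 1 + 20 + 56 + 20 = 97.
Probability = 97/1771.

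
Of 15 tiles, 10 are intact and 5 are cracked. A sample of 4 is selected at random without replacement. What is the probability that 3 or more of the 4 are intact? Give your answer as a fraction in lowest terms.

Total selections: C(15,4) = 1365.
Favorable selections (3 or more intact): C(10,3)·C(5,1) + C(10,4)·C(5,0) = 600 + 210 = 810.
Probability = 810/1365 = 54/91.

54/91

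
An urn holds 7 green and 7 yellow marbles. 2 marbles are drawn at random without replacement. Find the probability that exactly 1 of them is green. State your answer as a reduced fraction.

7/13

There are C(14,2) = 91 ways to choose 2 from 14.
Selections with exactly 1 green: choose 1 of the 7 green and 1 of the 7 yellow, C(7,1)·C(7,1) = 7·7 = 49.
Probability = 49/91 = 7/13.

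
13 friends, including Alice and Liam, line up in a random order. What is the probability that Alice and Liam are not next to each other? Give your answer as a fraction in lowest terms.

11/13

There are 13! = 6227020800 arrangements.
Arrangements with Alice and Liam adjacent: 2·12! = 958003200.
So not adjacent: 6227020800 − 958003200 = 5269017600, probability 5269017600/6227020800 = 11/13.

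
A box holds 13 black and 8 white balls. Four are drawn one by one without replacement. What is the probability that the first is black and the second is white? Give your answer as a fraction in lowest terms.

26/105

Multiply the conditional probabilities at each draw: 13/21 · 8/20 = 104/420 = 26/105.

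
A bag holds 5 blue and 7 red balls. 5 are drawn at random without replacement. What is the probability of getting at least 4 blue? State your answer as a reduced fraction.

1/22

Total selections: C(12,5) = 792.
Favorable selections (at least 4 blue): C(5,4)·C(7,1) + C(5,5)·C(7,0) = 35 + 1 = 36.
Probability = 36/792 = 1/22.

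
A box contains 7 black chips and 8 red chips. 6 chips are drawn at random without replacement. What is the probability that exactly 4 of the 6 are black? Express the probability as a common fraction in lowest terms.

The sample space is all 6-subsets of the 15: C(15,6) = 5005.
Selections with exactly 4 black: choose 4 of the 7 black and 2 of the 8 red, C(7,4)·C(8,2) = 35·28 = 980.
Probability = 980/5005 = 28/143.

28/143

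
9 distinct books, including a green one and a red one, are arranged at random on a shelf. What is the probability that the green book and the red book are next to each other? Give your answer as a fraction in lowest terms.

There are 9! = 362880 arrangements.
Treat the green book and the red book as a block: 8! arrangements of the blocks × 2 orders within the block = 2·40320 = 80640.
Probability = 80640/362880 = 2/9.

2/9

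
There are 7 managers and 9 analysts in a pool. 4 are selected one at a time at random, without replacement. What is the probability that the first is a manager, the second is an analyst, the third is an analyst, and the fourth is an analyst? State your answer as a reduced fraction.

21/260

Multiply the conditional probabilities at each draw: 7/16 · 9/15 · 8/14 · 7/13 = 3528/43680 = 21/260.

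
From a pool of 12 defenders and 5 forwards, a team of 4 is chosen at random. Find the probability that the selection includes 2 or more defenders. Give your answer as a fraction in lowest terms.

451/476

There are C(17,4) = 2380 ways to choose the 4.
Favorable selections (2 or more defenders): C(12,2)·C(5,2) + C(12,3)·C(5,1) + C(12,4)·C(5,0) = 660 + 1100 + 495 = 2255.
Probability = 2255/2380 = 451/476.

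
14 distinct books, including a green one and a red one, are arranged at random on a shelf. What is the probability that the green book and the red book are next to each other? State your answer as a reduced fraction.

1/7

There are 14! = 87178291200 arrangements.
Treat the green book and the red book as a block: 13! arrangements of the blocks × 2 orders within the block = 2·6227020800 = 12454041600.
Probability = 12454041600/87178291200 = 1/7.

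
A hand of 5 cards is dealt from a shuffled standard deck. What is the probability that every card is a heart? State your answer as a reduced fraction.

There are C(52,5) = 2598960 possible 5-card hands.
Hands that are all hearts: C(13,5) = 1287.
Probability = 1287/2598960 = 33/66640.

33/66640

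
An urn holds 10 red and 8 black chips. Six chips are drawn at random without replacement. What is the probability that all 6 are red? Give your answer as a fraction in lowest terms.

5/442

There are C(18,6) = 18564 possible selections.
Selections with all red: C(10,6) = 210.
Probability = 210/18564 = 5/442.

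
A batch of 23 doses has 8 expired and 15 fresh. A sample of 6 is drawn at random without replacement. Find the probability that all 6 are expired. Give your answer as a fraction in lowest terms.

4/14421

There are C(23,6) = 100947 possible selections.
Selections with all expired: C(8,6) = 28.
Probability = 28/100947 = 4/14421.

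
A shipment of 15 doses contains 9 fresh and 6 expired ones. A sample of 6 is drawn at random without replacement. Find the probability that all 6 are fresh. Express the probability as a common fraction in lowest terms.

There are C(15,6) = 5005 possible selections.
Selections with all fresh: C(9,6) = 84.
Probability = 84/5005 = 12/715.

12/715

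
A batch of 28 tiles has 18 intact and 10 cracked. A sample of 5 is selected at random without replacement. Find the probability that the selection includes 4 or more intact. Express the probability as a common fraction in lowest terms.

544/1365

There are C(28,5) = 98280 ways to choose the 5.
Favorable selections (4 or more intact): C(18,4)·C(10,1) + C(18,5)·C(10,0) = 30600 + 8568 = 39168.
Probability = 39168/98280 = 544/1365.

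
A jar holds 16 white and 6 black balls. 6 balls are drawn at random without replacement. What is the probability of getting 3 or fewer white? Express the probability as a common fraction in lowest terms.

Total selections: C(22,6) = 74613.
Count the complement (more than 3 white): C(16,4)·C(6,2) + C(16,5)·C(6,1) + C(16,6)·C(6,0) = 27300 + 26208 + 8008 = 61516.
Probability = 1 − 61516/74613 = 13097/74613 = 1871/10659.

1871/10659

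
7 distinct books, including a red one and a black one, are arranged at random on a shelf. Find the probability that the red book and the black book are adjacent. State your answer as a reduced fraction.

There are 7! = 5040 arrangements.
Treat the red book and the black book as a block: 6! arrangements of the blocks × 2 orders within the block = 2·720 = 1440.
Probability = 1440/5040 = 2/7.

2/7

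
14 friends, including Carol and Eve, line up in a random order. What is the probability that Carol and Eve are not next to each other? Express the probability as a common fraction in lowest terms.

6/7

There are 14! = 87178291200 arrangements.
Arrangements with Carol and Eve adjacent: 2·13! = 12454041600.
So not adjacent: 87178291200 − 12454041600 = 74724249600, probability 74724249600/87178291200 = 6/7.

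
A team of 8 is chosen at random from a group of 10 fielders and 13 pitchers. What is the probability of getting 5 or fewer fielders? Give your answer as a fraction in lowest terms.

There are C(23,8) = 490314 ways to choose the 8.
Favorable selections (5 or fewer fielders): C(10,0)·C(13,8) + C(10,1)·C(13,7) + C(10,2)·C(13,6) + C(10,3)·C(13,5) + C(10,4)·C(13,4) + C(10,5)·C(13,3) = 1287 + 17160 + 77220 + 154440 + 150150 + 72072 = 472329.
Probability = 472329/490314 = 14313/14858.

14313/14858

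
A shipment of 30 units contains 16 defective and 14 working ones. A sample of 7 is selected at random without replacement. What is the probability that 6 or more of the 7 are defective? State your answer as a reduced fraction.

There are C(30,7) = 2035800 ways to choose the 7.
Favorable selections (6 or more defective): C(16,6)·C(14,1) + C(16,7)·C(14,0) = 112112 + 11440 = 123552.
Probability = 123552/2035800 = 44/725.

44/725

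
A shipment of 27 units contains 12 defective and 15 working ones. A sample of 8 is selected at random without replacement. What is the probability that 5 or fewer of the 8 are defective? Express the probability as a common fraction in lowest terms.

328/345

Total selections: C(27,8) = 2220075.
Count the complement (more than 5 defective): C(12,6)·C(15,2) + C(12,7)·C(15,1) + C(12,8)·C(15,0) = 97020 + 11880 + 495 = 109395.
Probability = 1 − 109395/2220075 = 2110680/2220075 = 328/345.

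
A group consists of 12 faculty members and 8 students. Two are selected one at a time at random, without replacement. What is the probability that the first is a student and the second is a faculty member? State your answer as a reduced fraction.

24/95

Multiply the conditional probabilities at each draw: 8/20 · 12/19 = 96/380 = 24/95.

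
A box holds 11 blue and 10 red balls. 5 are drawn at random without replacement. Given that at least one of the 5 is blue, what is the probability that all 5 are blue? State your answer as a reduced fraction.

2/87

Work in counts. Selections with at least one blue: C(21,5) − C(10,5) = 20349 − 252 = 20097.
Of those, selections where all 5 are blue: C(11,5) = 462.
Conditional probability = 462/20097 = 2/87.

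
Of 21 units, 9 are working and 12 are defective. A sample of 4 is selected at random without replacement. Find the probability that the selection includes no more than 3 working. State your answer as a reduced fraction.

93/95

There are C(21,4) = 5985 ways to choose the 4.
The complement is exactly 4 working: C(9,4)·C(12,0) = 126.
Probability = 1 − 126/5985 = 5859/5985 = 93/95.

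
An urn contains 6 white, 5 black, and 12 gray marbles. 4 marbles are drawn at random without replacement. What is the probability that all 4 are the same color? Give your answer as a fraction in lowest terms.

103/1771

There are C(23,4) = 8855 ways to draw 4 marbles.
All same color: C(6,4) + C(5,4) + C(12,4) = 15 + 5 + 495 = 515.
Probability = 515/8855 = 103/1771.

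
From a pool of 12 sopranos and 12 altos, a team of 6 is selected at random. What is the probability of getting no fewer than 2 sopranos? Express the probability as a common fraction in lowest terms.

There are C(24,6) = 134596 ways to choose the 6.
Count the complement (fewer than 2 sopranos): C(12,0)·C(12,6) + C(12,1)·C(12,5) = 924 + 9504 = 10428.
Probability = 1 − 10428/134596 = 124168/134596 = 2822/3059.

2822/3059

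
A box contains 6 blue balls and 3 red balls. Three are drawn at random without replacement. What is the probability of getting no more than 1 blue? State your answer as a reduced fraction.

There are C(9,3) = 84 ways to choose the 3.
Favorable selections (no more than 1 blue): C(6,0)·C(3,3) + C(6,1)·C(3,2) = 1 + 18 = 19.
Probability = 19/84.

19/84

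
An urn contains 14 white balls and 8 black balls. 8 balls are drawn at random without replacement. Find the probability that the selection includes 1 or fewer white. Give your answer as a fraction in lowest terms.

113/319770

Total selections: C(22,8) = 319770.
Favorable selections (1 or fewer white): C(14,0)·C(8,8) + C(14,1)·C(8,7) = 1 + 112 = 113.
Probability = 113/319770.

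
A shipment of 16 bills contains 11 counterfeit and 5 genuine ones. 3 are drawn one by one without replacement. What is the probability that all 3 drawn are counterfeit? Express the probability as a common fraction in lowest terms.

33/112

Multiply the conditional probabilities at each draw: 11/16 · 10/15 · 9/14 = 990/3360 = 33/112.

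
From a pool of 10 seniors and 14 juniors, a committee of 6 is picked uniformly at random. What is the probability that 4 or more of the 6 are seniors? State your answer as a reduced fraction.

816/4807

Total selections: C(24,6) = 134596.
Favorable selections (4 or more seniors): C(10,4)·C(14,2) + C(10,5)·C(14,1) + C(10,6)·C(14,0) = 19110 + 3528 + 210 = 22848.
Probability = 22848/134596 = 816/4807.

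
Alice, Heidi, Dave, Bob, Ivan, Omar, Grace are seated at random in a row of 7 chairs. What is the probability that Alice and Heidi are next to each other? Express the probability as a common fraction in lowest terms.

There are 7! = 5040 arrangements.
Treat Alice and Heidi as a block: 6! arrangements of the blocks × 2 orders within the block = 2·720 = 1440.
Probability = 1440/5040 = 2/7.

2/7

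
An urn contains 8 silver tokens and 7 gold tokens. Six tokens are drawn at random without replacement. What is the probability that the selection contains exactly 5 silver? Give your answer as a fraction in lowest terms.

There are C(15,6) = 5005 ways to choose 6 from 15.
Selections with exactly 5 silver: choose 5 of the 8 silver and 1 of the 7 gold, C(8,5)·C(7,1) = 56·7 = 392.
Probability = 392/5005 = 56/715.

56/715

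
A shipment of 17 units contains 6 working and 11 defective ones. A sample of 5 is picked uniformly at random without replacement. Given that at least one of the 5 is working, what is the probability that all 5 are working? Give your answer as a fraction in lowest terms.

3/2863

Work in counts. Selections with at least one working: C(17,5) − C(11,5) = 6188 − 462 = 5726.
Of those, selections where all 5 are working: C(6,5) = 6.
Conditional probability = 6/5726 = 3/2863.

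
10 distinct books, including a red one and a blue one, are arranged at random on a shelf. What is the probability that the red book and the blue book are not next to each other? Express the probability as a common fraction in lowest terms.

4/5

There are 10! = 3628800 arrangements.
Arrangements with the red book and the blue book adjacent: 2·9! = 725760.
So not adjacent: 3628800 − 725760 = 2903040, probability 2903040/3628800 = 4/5.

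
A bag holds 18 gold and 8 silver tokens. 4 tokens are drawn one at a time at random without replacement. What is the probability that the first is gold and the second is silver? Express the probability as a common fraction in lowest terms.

Multiply the conditional probabilities at each draw: 18/26 · 8/25 = 144/650 = 72/325.

72/325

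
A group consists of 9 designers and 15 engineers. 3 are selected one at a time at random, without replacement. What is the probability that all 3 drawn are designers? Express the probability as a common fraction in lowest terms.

Multiply the conditional probabilities at each draw: 9/24 · 8/23 · 7/22 = 504/12144 = 21/506.

21/506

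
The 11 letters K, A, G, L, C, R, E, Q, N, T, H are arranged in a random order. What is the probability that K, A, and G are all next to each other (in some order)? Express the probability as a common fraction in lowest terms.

There are 11! = 39916800 arrangements.
Treat the three as one block: 9! placements × 3! orders within the block = 362880·6 = 2177280.
Probability = 2177280/39916800 = 3/55.

3/55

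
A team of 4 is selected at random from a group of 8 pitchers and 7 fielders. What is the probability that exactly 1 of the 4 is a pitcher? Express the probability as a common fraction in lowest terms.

Total number of selections: C(15,4) = 1365.
Selections with exactly 1 pitcher: choose 1 of the 8 pitchers and 3 of the 7 fielders, C(8,1)·C(7,3) = 8·35 = 280.
Probability = 280/1365 = 8/39.

8/39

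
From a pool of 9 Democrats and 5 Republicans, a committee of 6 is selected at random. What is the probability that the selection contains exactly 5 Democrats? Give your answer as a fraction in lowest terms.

The sample space is all 6-subsets of the 14: C(14,6) = 3003.
Selections with exactly 5 Democrats: choose 5 of the 9 Democrats and 1 of the 5 Republicans, C(9,5)·C(5,1) = 126·5 = 630.
Probability = 630/3003 = 30/143.

30/143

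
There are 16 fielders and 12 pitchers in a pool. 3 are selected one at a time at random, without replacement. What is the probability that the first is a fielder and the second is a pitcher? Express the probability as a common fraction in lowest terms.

16/63

Multiply the conditional probabilities at each draw: 16/28 · 12/27 = 192/756 = 16/63.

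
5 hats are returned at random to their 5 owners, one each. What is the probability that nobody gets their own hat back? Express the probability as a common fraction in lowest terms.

There are 5! = 120 assignments.
By inclusion-exclusion, assignments with no fixed points: C(5,0)·5! − C(5,1)·4! + C(5,2)·3! − C(5,3)·2! + C(5,4)·1! − C(5,5)·0! = 44.
Probability = 44/120 = 11/30.

11/30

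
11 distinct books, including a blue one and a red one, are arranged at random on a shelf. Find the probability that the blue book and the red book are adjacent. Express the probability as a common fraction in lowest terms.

There are 11! = 39916800 arrangements.
Treat the blue book and the red book as a block: 10! arrangements of the blocks × 2 orders within the block = 2·3628800 = 7257600.
Probability = 7257600/39916800 = 2/11.

2/11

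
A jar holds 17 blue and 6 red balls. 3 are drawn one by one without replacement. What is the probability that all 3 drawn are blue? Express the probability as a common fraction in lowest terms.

Multiply the conditional probabilities at each draw: 17/23 · 16/22 · 15/21 = 4080/10626 = 680/1771.

680/1771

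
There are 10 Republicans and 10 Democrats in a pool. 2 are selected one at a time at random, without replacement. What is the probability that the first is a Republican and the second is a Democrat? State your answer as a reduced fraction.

5/19

Multiply the conditional probabilities at each draw: 10/20 · 10/19 = 100/380 = 5/19.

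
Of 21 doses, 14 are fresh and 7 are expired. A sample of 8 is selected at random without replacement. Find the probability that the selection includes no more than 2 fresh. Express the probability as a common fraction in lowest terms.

There are C(21,8) = 203490 ways to choose the 8.
Favorable selections (no more than 2 fresh): C(14,1)·C(7,7) + C(14,2)·C(7,6) = 14 + 637 = 651.
Probability = 651/203490 = 31/9690.

31/9690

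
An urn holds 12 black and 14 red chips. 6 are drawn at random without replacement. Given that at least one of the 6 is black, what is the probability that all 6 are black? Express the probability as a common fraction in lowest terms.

Work in counts. Selections with at least one black: C(26,6) − C(14,6) = 230230 − 3003 = 227227.
Of those, selections where all 6 are black: C(12,6) = 924.
Conditional probability = 924/227227 = 12/2951.

12/2951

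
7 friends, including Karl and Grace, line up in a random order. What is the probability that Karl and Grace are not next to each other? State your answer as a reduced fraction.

There are 7! = 5040 arrangements.
Arrangements with Karl and Grace adjacent: 2·6! = 1440.
So not adjacent: 5040 − 1440 = 3600, probability 3600/5040 = 5/7.

5/7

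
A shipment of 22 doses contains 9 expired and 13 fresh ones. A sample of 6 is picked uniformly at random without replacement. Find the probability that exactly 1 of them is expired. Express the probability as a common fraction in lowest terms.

351/2261

Total number of selections: C(22,6) = 74613.
Selections with exactly 1 expired: choose 1 of the 9 expired and 5 of the 13 fresh, C(9,1)·C(13,5) = 9·1287 = 11583.
Probability = 11583/74613 = 351/2261.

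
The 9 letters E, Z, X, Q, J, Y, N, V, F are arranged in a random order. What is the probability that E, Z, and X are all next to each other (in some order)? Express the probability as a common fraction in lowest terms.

1/12

There are 9! = 362880 arrangements.
Treat the three as one block: 7! placements × 3! orders within the block = 5040·6 = 30240.
Probability = 30240/362880 = 1/12.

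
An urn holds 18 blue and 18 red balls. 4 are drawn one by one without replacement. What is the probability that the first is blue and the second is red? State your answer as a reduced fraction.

9/35

Multiply the conditional probabilities at each draw: 18/36 · 18/35 = 324/1260 = 9/35.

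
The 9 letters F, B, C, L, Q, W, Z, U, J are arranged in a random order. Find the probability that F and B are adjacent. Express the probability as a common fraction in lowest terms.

2/9

There are 9! = 362880 arrangements.
Treat F and B as a block: 8! arrangements of the blocks × 2 orders within the block = 2·40320 = 80640.
Probability = 80640/362880 = 2/9.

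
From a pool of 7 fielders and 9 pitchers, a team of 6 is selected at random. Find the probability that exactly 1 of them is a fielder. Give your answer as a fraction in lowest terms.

Total number of selections: C(16,6) = 8008.
Selections with exactly 1 fielder: choose 1 of the 7 fielders and 5 of the 9 pitchers, C(7,1)·C(9,5) = 7·126 = 882.
Probability = 882/8008 = 63/572.

63/572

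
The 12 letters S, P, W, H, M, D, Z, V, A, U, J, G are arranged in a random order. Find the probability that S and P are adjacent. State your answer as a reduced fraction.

There are 12! = 479001600 arrangements.
Treat S and P as a block: 11! arrangements of the blocks × 2 orders within the block = 2·39916800 = 79833600.
Probability = 79833600/479001600 = 1/6.

1/6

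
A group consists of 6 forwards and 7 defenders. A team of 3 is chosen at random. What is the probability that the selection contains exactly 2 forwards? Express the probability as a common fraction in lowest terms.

105/286

The sample space is all 3-subsets of the 13: C(13,3) = 286.
Selections with exactly 2 forwards: choose 2 of the 6 forwards and 1 of the 7 defenders, C(6,2)·C(7,1) = 15·7 = 105.
Probability = 105/286.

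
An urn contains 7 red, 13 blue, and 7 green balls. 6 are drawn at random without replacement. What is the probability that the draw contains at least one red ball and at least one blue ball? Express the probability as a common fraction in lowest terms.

889/1035

There are C(27,6) = 296010 possible draws.
By inclusion-exclusion on the complements, draws missing all red or all blue: C(20,6) + C(14,6) − C(7,6) = 38760 + 3003 − 7 = 41756.
So draws with at least one of each: 296010 − 41756 = 254254, probability 254254/296010 = 889/1035.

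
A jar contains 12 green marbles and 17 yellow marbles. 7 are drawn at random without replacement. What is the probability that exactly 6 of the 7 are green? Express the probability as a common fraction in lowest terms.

The sample space is all 7-subsets of the 29: C(29,7) = 1560780.
Selections with exactly 6 green: choose 6 of the 12 green and 1 of the 17 yellow, C(12,6)·C(17,1) = 924·17 = 15708.
Probability = 15708/1560780 = 1309/130065.

1309/130065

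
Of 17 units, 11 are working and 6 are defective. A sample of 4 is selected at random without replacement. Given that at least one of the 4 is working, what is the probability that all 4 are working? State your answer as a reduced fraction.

Work in counts. Selections with at least one working: C(17,4) − C(6,4) = 2380 − 15 = 2365.
Of those, selections where all 4 are working: C(11,4) = 330.
Conditional probability = 330/2365 = 6/43.

6/43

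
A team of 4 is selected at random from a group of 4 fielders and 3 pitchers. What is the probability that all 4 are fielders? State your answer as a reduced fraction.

1/35

There are C(7,4) = 35 possible selections.
Selections with all fielders: C(4,4) = 1.
Probability = 1/35.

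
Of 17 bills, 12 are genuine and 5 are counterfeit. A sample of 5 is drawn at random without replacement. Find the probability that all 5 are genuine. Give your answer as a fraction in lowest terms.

198/1547

There are C(17,5) = 6188 possible selections.
Selections with all genuine: C(12,5) = 792.
Probability = 792/6188 = 198/1547.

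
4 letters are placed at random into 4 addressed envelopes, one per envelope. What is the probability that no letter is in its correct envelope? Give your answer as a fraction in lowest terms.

3/8

There are 4! = 24 assignments.
By inclusion-exclusion, assignments with no fixed points: C(4,0)·4! − C(4,1)·3! + C(4,2)·2! − C(4,3)·1! + C(4,4)·0! = 9.
Probability = 9/24 = 3/8.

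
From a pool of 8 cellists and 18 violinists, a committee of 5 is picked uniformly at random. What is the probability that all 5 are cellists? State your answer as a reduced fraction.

14/16445

There are C(26,5) = 65780 possible selections.
Selections with all cellists: C(8,5) = 56.
Probability = 56/65780 = 14/16445.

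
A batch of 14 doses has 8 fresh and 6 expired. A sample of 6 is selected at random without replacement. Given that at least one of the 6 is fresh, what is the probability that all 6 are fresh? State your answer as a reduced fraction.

14/1501

Work in counts. Selections with at least one fresh: C(14,6) − C(6,6) = 3003 − 1 = 3002.
Of those, selections where all 6 are fresh: C(8,6) = 28.
Conditional probability = 28/3002 = 14/1501.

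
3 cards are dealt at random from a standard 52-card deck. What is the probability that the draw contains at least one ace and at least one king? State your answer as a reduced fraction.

There are C(52,3) = 22100 possible draws.
By inclusion-exclusion on the complements, draws missing all aces or all kings: C(48,3) + C(48,3) − C(44,3) = 17296 + 17296 − 13244 = 21348.
So draws with at least one of each: 22100 − 21348 = 752, probability 752/22100 = 188/5525.

188/5525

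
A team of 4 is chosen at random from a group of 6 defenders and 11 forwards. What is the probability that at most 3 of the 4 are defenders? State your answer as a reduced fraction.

473/476

Total selections: C(17,4) = 2380.
The complement is exactly 4 defenders: C(6,4)·C(11,0) = 15.
Probability = 1 − 15/2380 = 2365/2380 = 473/476.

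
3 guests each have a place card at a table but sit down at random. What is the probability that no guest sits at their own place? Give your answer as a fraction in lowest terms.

1/3

There are 3! = 6 seatings.
By inclusion-exclusion, seatings with no fixed points: C(3,0)·3! − C(3,1)·2! + C(3,2)·1! − C(3,3)·0! = 2.
Probability = 2/6 = 1/3.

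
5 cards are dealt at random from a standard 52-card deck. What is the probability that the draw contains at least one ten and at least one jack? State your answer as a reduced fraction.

6509/64974

There are C(52,5) = 2598960 possible draws.
By inclusion-exclusion on the complements, draws missing all tens or all jacks: C(48,5) + C(48,5) − C(44,5) = 1712304 + 1712304 − 1086008 = 2338600.
So draws with at least one of each: 2598960 − 2338600 = 260360, probability 260360/2598960 = 6509/64974.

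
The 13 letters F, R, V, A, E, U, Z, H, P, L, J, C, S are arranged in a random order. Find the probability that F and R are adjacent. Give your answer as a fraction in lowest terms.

There are 13! = 6227020800 arrangements.
Treat F and R as a block: 12! arrangements of the blocks × 2 orders within the block = 2·479001600 = 958003200.
Probability = 958003200/6227020800 = 2/13.

2/13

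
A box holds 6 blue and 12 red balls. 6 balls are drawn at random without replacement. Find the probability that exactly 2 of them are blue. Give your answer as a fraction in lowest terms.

2475/6188

Total number of selections: C(18,6) = 18564.
Selections with exactly 2 blue: choose 2 of the 6 blue and 4 of the 12 red, C(6,2)·C(12,4) = 15·495 = 7425.
Probability = 7425/18564 = 2475/6188.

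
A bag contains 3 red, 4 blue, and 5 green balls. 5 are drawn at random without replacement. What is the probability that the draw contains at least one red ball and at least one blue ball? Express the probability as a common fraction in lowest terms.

611/792

There are C(12,5) = 792 possible draws.
By inclusion-exclusion on the complements, draws missing all red or all blue: C(9,5) + C(8,5) − C(5,5) = 126 + 56 − 1 = 181.
So draws with at least one of each: 792 − 181 = 611, probability 611/792.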